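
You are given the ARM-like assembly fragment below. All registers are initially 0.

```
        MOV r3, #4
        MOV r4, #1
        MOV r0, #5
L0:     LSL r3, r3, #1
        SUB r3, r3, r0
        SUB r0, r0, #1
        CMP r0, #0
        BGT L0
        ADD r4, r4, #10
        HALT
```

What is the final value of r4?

11

after MOV r3, #4: r3=4
after MOV r4, #1: r4=1
after MOV r0, #5: r0=5
after LSL r3, r3, #1: r3=4<<1=8
after SUB r3, r3, r0: r3=8-5=3
after SUB r0, r0, #1: r0=5-1=4
CMP r0, #0  (cmp 4,0)
BGT L0: taken
after LSL r3, r3, #1: r3=3<<1=6
after SUB r3, r3, r0: r3=6-4=2
after SUB r0, r0, #1: r0=4-1=3
CMP r0, #0  (cmp 3,0)
BGT L0: taken
after LSL r3, r3, #1: r3=2<<1=4
after SUB r3, r3, r0: r3=4-3=1
after SUB r0, r0, #1: r0=3-1=2
CMP r0, #0  (cmp 2,0)
BGT L0: taken
after LSL r3, r3, #1: r3=1<<1=2
after SUB r3, r3, r0: r3=2-2=0
after SUB r0, r0, #1: r0=2-1=1
CMP r0, #0  (cmp 1,0)
BGT L0: taken
after LSL r3, r3, #1: r3=0<<1=0
after SUB r3, r3, r0: r3=0-1=-1
after SUB r0, r0, #1: r0=1-1=0
CMP r0, #0  (cmp 0,0)
BGT L0: not taken
after ADD r4, r4, #10: r4=1+10=11
halt.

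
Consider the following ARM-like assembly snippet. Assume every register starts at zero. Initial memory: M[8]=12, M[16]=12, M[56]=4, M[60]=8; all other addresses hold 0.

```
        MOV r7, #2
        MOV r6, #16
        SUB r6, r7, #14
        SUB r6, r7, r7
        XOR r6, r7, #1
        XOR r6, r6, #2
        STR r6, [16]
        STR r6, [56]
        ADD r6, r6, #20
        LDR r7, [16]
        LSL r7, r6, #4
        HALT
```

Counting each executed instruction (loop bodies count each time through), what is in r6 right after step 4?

0

after MOV r7, #2: r7=2
after MOV r6, #16: r6=16
after SUB r6, r7, #14: r6=2-14=-12
after SUB r6, r7, r7: r6=2-2=0
After step 4: r6 = 0.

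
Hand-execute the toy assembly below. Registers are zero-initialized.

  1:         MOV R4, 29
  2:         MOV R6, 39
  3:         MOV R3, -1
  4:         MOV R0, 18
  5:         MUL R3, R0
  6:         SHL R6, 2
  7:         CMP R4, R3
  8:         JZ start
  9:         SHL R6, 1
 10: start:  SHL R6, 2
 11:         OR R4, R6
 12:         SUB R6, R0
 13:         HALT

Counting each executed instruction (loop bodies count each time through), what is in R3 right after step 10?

-18

R4=29
R6=39
R3=-1
R0=18
R3=(-1)*18=-18
R6=39<<2=156
CMP R4, R3  (cmp 29,-18)
JZ start: not taken
R6=156<<1=312
R6=312<<2=1248
After step 10: R3 = -18.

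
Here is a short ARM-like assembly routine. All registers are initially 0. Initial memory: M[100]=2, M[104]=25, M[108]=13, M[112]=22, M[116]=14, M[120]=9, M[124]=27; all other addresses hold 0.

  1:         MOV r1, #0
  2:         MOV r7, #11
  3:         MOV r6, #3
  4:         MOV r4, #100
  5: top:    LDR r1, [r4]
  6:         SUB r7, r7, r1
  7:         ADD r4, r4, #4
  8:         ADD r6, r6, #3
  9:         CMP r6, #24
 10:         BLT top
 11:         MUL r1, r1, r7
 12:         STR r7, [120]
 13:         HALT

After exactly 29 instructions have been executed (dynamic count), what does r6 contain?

r1=0
r7=11
r6=3
r4=100
r1=M[100]=2
r7=11-2=9
r4=100+4=104
r6=3+3=6
CMP r6, #24  (cmp 6,24)
BLT top: taken
r1=M[104]=25
r7=9-25=-16
r4=104+4=108
r6=6+3=9
CMP r6, #24  (cmp 9,24)
BLT top: taken
r1=M[108]=13
r7=(-16)-13=-29
r4=108+4=112
r6=9+3=12
CMP r6, #24  (cmp 12,24)
BLT top: taken
r1=M[112]=22
r7=(-29)-22=-51
r4=112+4=116
r6=12+3=15
CMP r6, #24  (cmp 15,24)
BLT top: taken
r1=M[116]=14
After step 29: r6 = 15.

15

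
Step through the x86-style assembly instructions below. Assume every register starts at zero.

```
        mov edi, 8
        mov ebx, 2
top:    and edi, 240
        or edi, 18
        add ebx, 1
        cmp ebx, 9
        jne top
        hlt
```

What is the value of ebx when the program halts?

9

after mov edi, 8: edi=8
after mov ebx, 2: ebx=2
after and edi, 240: edi=8&240=0
after or edi, 18: edi=0|18=18
after add ebx, 1: ebx=2+1=3
cmp ebx, 9  (cmp 3,9)
jne top: taken
after and edi, 240: edi=18&240=16
after or edi, 18: edi=16|18=18
after add ebx, 1: ebx=3+1=4
cmp ebx, 9  (cmp 4,9)
jne top: taken
after and edi, 240: edi=18&240=16
after or edi, 18: edi=16|18=18
after add ebx, 1: ebx=4+1=5
cmp ebx, 9  (cmp 5,9)
jne top: taken
after and edi, 240: edi=18&240=16
after or edi, 18: edi=16|18=18
after add ebx, 1: ebx=5+1=6
cmp ebx, 9  (cmp 6,9)
jne top: taken
after and edi, 240: edi=18&240=16
after or edi, 18: edi=16|18=18
after add ebx, 1: ebx=6+1=7
cmp ebx, 9  (cmp 7,9)
jne top: taken
after and edi, 240: edi=18&240=16
after or edi, 18: edi=16|18=18
after add ebx, 1: ebx=7+1=8
cmp ebx, 9  (cmp 8,9)
jne top: taken
after and edi, 240: edi=18&240=16
after or edi, 18: edi=16|18=18
after add ebx, 1: ebx=8+1=9
cmp ebx, 9  (cmp 9,9)
jne top: not taken
halt.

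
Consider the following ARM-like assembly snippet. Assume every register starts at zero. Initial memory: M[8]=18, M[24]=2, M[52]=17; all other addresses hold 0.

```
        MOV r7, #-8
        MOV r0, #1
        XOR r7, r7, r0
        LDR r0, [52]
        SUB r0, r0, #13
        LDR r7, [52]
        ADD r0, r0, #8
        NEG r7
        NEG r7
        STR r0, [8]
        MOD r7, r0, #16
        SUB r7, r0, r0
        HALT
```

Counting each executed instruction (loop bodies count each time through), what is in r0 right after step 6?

4

after MOV r7, #-8: r7=-8
after MOV r0, #1: r0=1
after XOR r7, r7, r0: r7=(-8)^1=-7
after LDR r0, [52]: r0=M[52]=17
after SUB r0, r0, #13: r0=17-13=4
after LDR r7, [52]: r7=M[52]=17
After step 6: r0 = 4.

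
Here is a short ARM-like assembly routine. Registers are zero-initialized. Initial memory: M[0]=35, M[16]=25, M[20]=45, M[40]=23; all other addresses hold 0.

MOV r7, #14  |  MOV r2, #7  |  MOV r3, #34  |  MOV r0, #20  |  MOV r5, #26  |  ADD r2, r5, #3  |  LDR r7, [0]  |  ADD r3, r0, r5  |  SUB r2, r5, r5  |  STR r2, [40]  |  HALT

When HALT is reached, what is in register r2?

0

r7=14
r2=7
r3=34
r0=20
r5=26
r2=26+3=29
r7=M[0]=35
r3=20+26=46
r2=26-26=0
STR r2, [40] → M[40]=0
halt.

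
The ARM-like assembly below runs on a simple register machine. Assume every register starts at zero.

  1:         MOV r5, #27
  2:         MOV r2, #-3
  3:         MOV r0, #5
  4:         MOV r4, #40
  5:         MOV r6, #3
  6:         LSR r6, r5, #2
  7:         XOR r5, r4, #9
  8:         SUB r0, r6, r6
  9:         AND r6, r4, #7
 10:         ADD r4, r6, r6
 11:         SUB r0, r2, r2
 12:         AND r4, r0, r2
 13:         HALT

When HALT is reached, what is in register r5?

33

MOV r5, #27 → r5=27
MOV r2, #-3 → r2=-3
MOV r0, #5 → r0=5
MOV r4, #40 → r4=40
MOV r6, #3 → r6=3
LSR r6, r5, #2 → r6=27>>2=6
XOR r5, r4, #9 → r5=40^9=33
SUB r0, r6, r6 → r0=6-6=0
AND r6, r4, #7 → r6=40&7=0
ADD r4, r6, r6 → r4=0+0=0
SUB r0, r2, r2 → r0=(-3)-(-3)=0
AND r4, r0, r2 → r4=0&(-3)=0
halt.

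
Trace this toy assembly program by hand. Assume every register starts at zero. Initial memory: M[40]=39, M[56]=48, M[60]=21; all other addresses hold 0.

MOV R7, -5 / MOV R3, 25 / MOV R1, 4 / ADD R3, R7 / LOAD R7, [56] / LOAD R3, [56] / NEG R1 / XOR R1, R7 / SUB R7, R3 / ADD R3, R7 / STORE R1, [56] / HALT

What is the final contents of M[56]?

after MOV R7, -5: R7=-5
after MOV R3, 25: R3=25
after MOV R1, 4: R1=4
after ADD R3, R7: R3=25+(-5)=20
after LOAD R7, [56]: R7=M[56]=48
after LOAD R3, [56]: R3=M[56]=48
after NEG R1: R1=-(4)=-4
after XOR R1, R7: R1=(-4)^48=-52
after SUB R7, R3: R7=48-48=0
after ADD R3, R7: R3=48+0=48
STORE R1, [56] → M[56]=-52
halt.

-52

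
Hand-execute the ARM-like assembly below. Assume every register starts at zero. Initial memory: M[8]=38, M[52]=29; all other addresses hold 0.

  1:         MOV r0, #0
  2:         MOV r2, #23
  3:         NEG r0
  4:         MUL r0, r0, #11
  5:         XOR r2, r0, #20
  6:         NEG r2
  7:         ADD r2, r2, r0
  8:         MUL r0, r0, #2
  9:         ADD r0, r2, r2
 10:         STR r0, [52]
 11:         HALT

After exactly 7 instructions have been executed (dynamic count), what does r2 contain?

-20

after MOV r0, #0: r0=0
after MOV r2, #23: r2=23
after NEG r0: r0=-(0)=0
after MUL r0, r0, #11: r0=0*11=0
after XOR r2, r0, #20: r2=0^20=20
after NEG r2: r2=-(20)=-20
after ADD r2, r2, r0: r2=(-20)+0=-20
After step 7: r2 = -20.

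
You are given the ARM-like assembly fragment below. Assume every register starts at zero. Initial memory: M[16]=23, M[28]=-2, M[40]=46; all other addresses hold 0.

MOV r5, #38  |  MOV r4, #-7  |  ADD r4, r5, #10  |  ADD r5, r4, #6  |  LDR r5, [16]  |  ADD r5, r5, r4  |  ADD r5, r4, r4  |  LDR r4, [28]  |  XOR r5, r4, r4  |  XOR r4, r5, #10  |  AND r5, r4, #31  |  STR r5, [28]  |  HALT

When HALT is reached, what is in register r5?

r5=38
r4=-7
r4=38+10=48
r5=48+6=54
r5=M[16]=23
r5=23+48=71
r5=48+48=96
r4=M[28]=-2
r5=(-2)^(-2)=0
r4=0^10=10
r5=10&31=10
STR r5, [28] → M[28]=10
halt.

10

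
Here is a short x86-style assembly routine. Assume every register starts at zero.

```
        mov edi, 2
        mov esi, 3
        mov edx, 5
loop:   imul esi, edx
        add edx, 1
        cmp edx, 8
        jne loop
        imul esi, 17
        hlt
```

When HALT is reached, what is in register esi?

mov edi, 2 → edi=2
mov esi, 3 → esi=3
mov edx, 5 → edx=5
imul esi, edx → esi=3*5=15
add edx, 1 → edx=5+1=6
cmp edx, 8  (cmp 6,8)
jne loop: taken
imul esi, edx → esi=15*6=90
add edx, 1 → edx=6+1=7
cmp edx, 8  (cmp 7,8)
jne loop: taken
imul esi, edx → esi=90*7=630
add edx, 1 → edx=7+1=8
cmp edx, 8  (cmp 8,8)
jne loop: not taken
imul esi, 17 → esi=630*17=10710
halt.

10710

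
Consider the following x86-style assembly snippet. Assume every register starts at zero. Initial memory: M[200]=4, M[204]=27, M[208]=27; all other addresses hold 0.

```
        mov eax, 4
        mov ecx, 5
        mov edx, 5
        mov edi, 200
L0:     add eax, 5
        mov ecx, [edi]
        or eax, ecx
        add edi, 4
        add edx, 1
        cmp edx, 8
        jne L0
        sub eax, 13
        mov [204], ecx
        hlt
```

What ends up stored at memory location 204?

27

mov eax, 4 → eax=4
mov ecx, 5 → ecx=5
mov edx, 5 → edx=5
mov edi, 200 → edi=200
add eax, 5 → eax=4+5=9
mov ecx, [edi] → ecx=M[200]=4
or eax, ecx → eax=9|4=13
add edi, 4 → edi=200+4=204
add edx, 1 → edx=5+1=6
cmp edx, 8  (cmp 6,8)
jne L0: taken
add eax, 5 → eax=13+5=18
mov ecx, [edi] → ecx=M[204]=27
or eax, ecx → eax=18|27=27
add edi, 4 → edi=204+4=208
add edx, 1 → edx=6+1=7
cmp edx, 8  (cmp 7,8)
jne L0: taken
add eax, 5 → eax=27+5=32
mov ecx, [edi] → ecx=M[208]=27
or eax, ecx → eax=32|27=59
add edi, 4 → edi=208+4=212
add edx, 1 → edx=7+1=8
cmp edx, 8  (cmp 8,8)
jne L0: not taken
sub eax, 13 → eax=59-13=46
mov [204], ecx → M[204]=27
halt.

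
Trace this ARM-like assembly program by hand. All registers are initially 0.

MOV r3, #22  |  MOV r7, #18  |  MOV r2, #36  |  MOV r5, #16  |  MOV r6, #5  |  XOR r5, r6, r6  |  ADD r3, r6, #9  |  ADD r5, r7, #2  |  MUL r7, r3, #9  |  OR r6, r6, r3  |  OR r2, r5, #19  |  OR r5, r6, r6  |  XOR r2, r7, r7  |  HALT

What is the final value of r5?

r3=22
r7=18
r2=36
r5=16
r6=5
r5=5^5=0
r3=5+9=14
r5=18+2=20
r7=14*9=126
r6=5|14=15
r2=20|19=23
r5=15|15=15
r2=126^126=0
halt.

15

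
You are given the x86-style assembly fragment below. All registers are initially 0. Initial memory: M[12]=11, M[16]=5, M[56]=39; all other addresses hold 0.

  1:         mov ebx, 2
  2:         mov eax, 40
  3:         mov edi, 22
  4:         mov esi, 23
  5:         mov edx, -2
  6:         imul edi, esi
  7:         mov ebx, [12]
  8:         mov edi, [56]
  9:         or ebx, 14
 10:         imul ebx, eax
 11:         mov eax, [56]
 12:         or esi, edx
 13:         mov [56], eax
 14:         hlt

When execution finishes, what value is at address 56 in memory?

after mov ebx, 2: ebx=2
after mov eax, 40: eax=40
after mov edi, 22: edi=22
after mov esi, 23: esi=23
after mov edx, -2: edx=-2
after imul edi, esi: edi=22*23=506
after mov ebx, [12]: ebx=M[12]=11
after mov edi, [56]: edi=M[56]=39
after or ebx, 14: ebx=11|14=15
after imul ebx, eax: ebx=15*40=600
after mov eax, [56]: eax=M[56]=39
after or esi, edx: esi=23|(-2)=-1
mov [56], eax → M[56]=39
halt.

39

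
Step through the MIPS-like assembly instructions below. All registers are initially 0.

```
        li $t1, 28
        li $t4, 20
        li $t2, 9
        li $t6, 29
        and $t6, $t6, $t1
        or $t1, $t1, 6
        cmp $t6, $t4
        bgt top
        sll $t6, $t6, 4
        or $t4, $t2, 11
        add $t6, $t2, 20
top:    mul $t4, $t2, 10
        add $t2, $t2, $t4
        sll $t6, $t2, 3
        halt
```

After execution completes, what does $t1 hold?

30

after li $t1, 28: $t1=28
after li $t4, 20: $t4=20
after li $t2, 9: $t2=9
after li $t6, 29: $t6=29
after and $t6, $t6, $t1: $t6=29&28=28
after or $t1, $t1, 6: $t1=28|6=30
cmp $t6, $t4  (cmp 28,20)
bgt top: taken
after mul $t4, $t2, 10: $t4=9*10=90
after add $t2, $t2, $t4: $t2=9+90=99
after sll $t6, $t2, 3: $t6=99<<3=792
halt.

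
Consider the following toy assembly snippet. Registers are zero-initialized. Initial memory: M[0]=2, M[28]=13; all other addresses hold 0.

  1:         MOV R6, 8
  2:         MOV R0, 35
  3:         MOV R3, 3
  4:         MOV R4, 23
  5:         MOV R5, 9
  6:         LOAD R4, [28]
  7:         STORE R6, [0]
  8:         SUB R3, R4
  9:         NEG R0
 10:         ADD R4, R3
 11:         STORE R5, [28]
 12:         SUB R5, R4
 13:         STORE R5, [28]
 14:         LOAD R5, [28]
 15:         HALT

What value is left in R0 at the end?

-35

MOV R6, 8 → R6=8
MOV R0, 35 → R0=35
MOV R3, 3 → R3=3
MOV R4, 23 → R4=23
MOV R5, 9 → R5=9
LOAD R4, [28] → R4=M[28]=13
STORE R6, [0] → M[0]=8
SUB R3, R4 → R3=3-13=-10
NEG R0 → R0=-(35)=-35
ADD R4, R3 → R4=13+(-10)=3
STORE R5, [28] → M[28]=9
SUB R5, R4 → R5=9-3=6
STORE R5, [28] → M[28]=6
LOAD R5, [28] → R5=M[28]=6
halt.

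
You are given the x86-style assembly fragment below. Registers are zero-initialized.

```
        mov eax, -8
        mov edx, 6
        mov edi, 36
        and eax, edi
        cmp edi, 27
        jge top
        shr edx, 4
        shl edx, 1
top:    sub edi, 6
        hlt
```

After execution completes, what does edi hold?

30

mov eax, -8 → eax=-8
mov edx, 6 → edx=6
mov edi, 36 → edi=36
and eax, edi → eax=(-8)&36=32
cmp edi, 27  (cmp 36,27)
jge top: taken
sub edi, 6 → edi=36-6=30
halt.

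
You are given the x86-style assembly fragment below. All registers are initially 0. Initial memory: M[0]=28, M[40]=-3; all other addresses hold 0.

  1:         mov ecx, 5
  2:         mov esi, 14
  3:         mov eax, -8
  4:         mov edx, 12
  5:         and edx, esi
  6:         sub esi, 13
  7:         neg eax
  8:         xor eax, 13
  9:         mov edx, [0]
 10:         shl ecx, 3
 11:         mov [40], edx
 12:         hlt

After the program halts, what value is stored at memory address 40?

28

ecx=5
esi=14
eax=-8
edx=12
edx=12&14=12
esi=14-13=1
eax=-(-8)=8
eax=8^13=5
edx=M[0]=28
ecx=5<<3=40
mov [40], edx → M[40]=28
halt.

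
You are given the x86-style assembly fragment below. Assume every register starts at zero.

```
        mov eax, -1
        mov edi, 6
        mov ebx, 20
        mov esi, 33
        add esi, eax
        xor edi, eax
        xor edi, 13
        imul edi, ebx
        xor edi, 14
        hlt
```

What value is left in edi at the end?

mov eax, -1 → eax=-1
mov edi, 6 → edi=6
mov ebx, 20 → ebx=20
mov esi, 33 → esi=33
add esi, eax → esi=33+(-1)=32
xor edi, eax → edi=6^(-1)=-7
xor edi, 13 → edi=(-7)^13=-12
imul edi, ebx → edi=(-12)*20=-240
xor edi, 14 → edi=(-240)^14=-226
halt.

-226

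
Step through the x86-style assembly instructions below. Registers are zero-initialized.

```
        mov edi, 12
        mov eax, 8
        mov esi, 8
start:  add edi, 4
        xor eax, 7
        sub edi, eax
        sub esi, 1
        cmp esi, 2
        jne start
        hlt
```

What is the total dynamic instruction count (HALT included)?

mov edi, 12 → edi=12
mov eax, 8 → eax=8
mov esi, 8 → esi=8
add edi, 4 → edi=12+4=16
xor eax, 7 → eax=8^7=15
sub edi, eax → edi=16-15=1
sub esi, 1 → esi=8-1=7
cmp esi, 2  (cmp 7,2)
jne start: taken
add edi, 4 → edi=1+4=5
xor eax, 7 → eax=15^7=8
sub edi, eax → edi=5-8=-3
sub esi, 1 → esi=7-1=6
cmp esi, 2  (cmp 6,2)
jne start: taken
add edi, 4 → edi=(-3)+4=1
xor eax, 7 → eax=8^7=15
sub edi, eax → edi=1-15=-14
sub esi, 1 → esi=6-1=5
cmp esi, 2  (cmp 5,2)
jne start: taken
add edi, 4 → edi=(-14)+4=-10
xor eax, 7 → eax=15^7=8
sub edi, eax → edi=(-10)-8=-18
sub esi, 1 → esi=5-1=4
cmp esi, 2  (cmp 4,2)
jne start: taken
add edi, 4 → edi=(-18)+4=-14
xor eax, 7 → eax=8^7=15
sub edi, eax → edi=(-14)-15=-29
sub esi, 1 → esi=4-1=3
cmp esi, 2  (cmp 3,2)
jne start: taken
add edi, 4 → edi=(-29)+4=-25
xor eax, 7 → eax=15^7=8
sub edi, eax → edi=(-25)-8=-33
sub esi, 1 → esi=3-1=2
cmp esi, 2  (cmp 2,2)
jne start: not taken
halt.
Total executed instructions: 40.

40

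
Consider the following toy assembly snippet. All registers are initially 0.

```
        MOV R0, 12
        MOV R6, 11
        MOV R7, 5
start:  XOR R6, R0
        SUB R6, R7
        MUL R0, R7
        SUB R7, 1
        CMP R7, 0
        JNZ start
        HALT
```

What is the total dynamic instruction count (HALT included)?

34

R0=12
R6=11
R7=5
R6=11^12=7
R6=7-5=2
R0=12*5=60
R7=5-1=4
CMP R7, 0  (cmp 4,0)
JNZ start: taken
R6=2^60=62
R6=62-4=58
R0=60*4=240
R7=4-1=3
CMP R7, 0  (cmp 3,0)
JNZ start: taken
R6=58^240=202
R6=202-3=199
R0=240*3=720
R7=3-1=2
CMP R7, 0  (cmp 2,0)
JNZ start: taken
R6=199^720=535
R6=535-2=533
R0=720*2=1440
R7=2-1=1
CMP R7, 0  (cmp 1,0)
JNZ start: taken
R6=533^1440=1973
R6=1973-1=1972
R0=1440*1=1440
R7=1-1=0
CMP R7, 0  (cmp 0,0)
JNZ start: not taken
halt.
Total executed instructions: 34.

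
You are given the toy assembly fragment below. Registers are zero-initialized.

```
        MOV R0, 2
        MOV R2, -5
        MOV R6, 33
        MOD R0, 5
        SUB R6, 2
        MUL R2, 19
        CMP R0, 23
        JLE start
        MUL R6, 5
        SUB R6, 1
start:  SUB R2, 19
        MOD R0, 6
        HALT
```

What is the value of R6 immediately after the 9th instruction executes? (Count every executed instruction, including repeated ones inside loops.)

after MOV R0, 2: R0=2
after MOV R2, -5: R2=-5
after MOV R6, 33: R6=33
after MOD R0, 5: R0=2%5=2
after SUB R6, 2: R6=33-2=31
after MUL R2, 19: R2=(-5)*19=-95
CMP R0, 23  (cmp 2,23)
JLE start: taken
after SUB R2, 19: R2=(-95)-19=-114
After step 9: R6 = 31.

31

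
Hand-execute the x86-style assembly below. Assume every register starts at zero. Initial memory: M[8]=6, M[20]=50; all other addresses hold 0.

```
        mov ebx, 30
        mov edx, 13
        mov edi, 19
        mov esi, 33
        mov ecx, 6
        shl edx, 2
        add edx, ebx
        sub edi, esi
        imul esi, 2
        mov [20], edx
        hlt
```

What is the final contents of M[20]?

82

mov ebx, 30 → ebx=30
mov edx, 13 → edx=13
mov edi, 19 → edi=19
mov esi, 33 → esi=33
mov ecx, 6 → ecx=6
shl edx, 2 → edx=13<<2=52
add edx, ebx → edx=52+30=82
sub edi, esi → edi=19-33=-14
imul esi, 2 → esi=33*2=66
mov [20], edx → M[20]=82
halt.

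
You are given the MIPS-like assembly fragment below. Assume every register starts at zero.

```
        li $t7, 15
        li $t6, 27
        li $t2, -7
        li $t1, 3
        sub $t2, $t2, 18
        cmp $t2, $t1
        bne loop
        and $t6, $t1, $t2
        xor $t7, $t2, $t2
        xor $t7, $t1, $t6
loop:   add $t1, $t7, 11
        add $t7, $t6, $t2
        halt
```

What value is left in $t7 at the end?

after li $t7, 15: $t7=15
after li $t6, 27: $t6=27
after li $t2, -7: $t2=-7
after li $t1, 3: $t1=3
after sub $t2, $t2, 18: $t2=(-7)-18=-25
cmp $t2, $t1  (cmp -25,3)
bne loop: taken
after add $t1, $t7, 11: $t1=15+11=26
after add $t7, $t6, $t2: $t7=27+(-25)=2
halt.

2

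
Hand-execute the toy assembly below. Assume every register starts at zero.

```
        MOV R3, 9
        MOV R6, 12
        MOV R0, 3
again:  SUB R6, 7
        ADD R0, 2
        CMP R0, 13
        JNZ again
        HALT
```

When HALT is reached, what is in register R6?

after MOV R3, 9: R3=9
after MOV R6, 12: R6=12
after MOV R0, 3: R0=3
after SUB R6, 7: R6=12-7=5
after ADD R0, 2: R0=3+2=5
CMP R0, 13  (cmp 5,13)
JNZ again: taken
after SUB R6, 7: R6=5-7=-2
after ADD R0, 2: R0=5+2=7
CMP R0, 13  (cmp 7,13)
JNZ again: taken
after SUB R6, 7: R6=(-2)-7=-9
after ADD R0, 2: R0=7+2=9
CMP R0, 13  (cmp 9,13)
JNZ again: taken
after SUB R6, 7: R6=(-9)-7=-16
after ADD R0, 2: R0=9+2=11
CMP R0, 13  (cmp 11,13)
JNZ again: taken
after SUB R6, 7: R6=(-16)-7=-23
after ADD R0, 2: R0=11+2=13
CMP R0, 13  (cmp 13,13)
JNZ again: not taken
halt.

-23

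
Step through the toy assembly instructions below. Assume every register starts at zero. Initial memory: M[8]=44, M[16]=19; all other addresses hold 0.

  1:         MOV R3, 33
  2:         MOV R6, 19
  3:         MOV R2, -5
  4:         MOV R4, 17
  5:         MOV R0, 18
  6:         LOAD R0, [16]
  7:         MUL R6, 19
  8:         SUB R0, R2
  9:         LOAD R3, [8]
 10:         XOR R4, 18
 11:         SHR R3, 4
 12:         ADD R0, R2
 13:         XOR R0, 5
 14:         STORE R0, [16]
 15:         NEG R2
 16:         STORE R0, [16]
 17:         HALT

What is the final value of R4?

3

after MOV R3, 33: R3=33
after MOV R6, 19: R6=19
after MOV R2, -5: R2=-5
after MOV R4, 17: R4=17
after MOV R0, 18: R0=18
after LOAD R0, [16]: R0=M[16]=19
after MUL R6, 19: R6=19*19=361
after SUB R0, R2: R0=19-(-5)=24
after LOAD R3, [8]: R3=M[8]=44
after XOR R4, 18: R4=17^18=3
after SHR R3, 4: R3=44>>4=2
after ADD R0, R2: R0=24+(-5)=19
after XOR R0, 5: R0=19^5=22
STORE R0, [16] → M[16]=22
after NEG R2: R2=-(-5)=5
STORE R0, [16] → M[16]=22
halt.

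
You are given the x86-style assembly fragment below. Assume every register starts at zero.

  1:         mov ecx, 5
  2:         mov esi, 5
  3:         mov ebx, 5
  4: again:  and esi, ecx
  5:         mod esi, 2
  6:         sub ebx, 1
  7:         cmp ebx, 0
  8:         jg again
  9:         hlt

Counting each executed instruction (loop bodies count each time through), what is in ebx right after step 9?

ecx=5
esi=5
ebx=5
esi=5&5=5
esi=5%2=1
ebx=5-1=4
cmp ebx, 0  (cmp 4,0)
jg again: taken
esi=1&5=1
After step 9: ebx = 4.

4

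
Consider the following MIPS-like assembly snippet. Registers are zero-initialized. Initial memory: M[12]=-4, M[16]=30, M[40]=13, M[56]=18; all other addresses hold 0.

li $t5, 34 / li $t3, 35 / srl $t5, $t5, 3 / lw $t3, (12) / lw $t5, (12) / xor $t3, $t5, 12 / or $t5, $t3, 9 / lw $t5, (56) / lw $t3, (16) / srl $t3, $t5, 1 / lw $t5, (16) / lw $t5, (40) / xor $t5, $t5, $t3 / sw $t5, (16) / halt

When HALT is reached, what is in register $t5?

4

li $t5, 34 → $t5=34
li $t3, 35 → $t3=35
srl $t5, $t5, 3 → $t5=34>>3=4
lw $t3, (12) → $t3=M[12]=-4
lw $t5, (12) → $t5=M[12]=-4
xor $t3, $t5, 12 → $t3=(-4)^12=-16
or $t5, $t3, 9 → $t5=(-16)|9=-7
lw $t5, (56) → $t5=M[56]=18
lw $t3, (16) → $t3=M[16]=30
srl $t3, $t5, 1 → $t3=18>>1=9
lw $t5, (16) → $t5=M[16]=30
lw $t5, (40) → $t5=M[40]=13
xor $t5, $t5, $t3 → $t5=13^9=4
sw $t5, (16) → M[16]=4
halt.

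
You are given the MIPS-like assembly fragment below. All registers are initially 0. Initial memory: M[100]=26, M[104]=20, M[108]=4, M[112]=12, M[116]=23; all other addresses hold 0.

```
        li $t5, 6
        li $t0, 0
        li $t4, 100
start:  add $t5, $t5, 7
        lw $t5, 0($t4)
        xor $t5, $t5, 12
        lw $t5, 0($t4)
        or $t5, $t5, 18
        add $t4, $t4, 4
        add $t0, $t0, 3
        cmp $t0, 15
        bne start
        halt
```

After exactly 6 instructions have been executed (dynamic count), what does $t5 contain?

after li $t5, 6: $t5=6
after li $t0, 0: $t0=0
after li $t4, 100: $t4=100
after add $t5, $t5, 7: $t5=6+7=13
after lw $t5, 0($t4): $t5=M[100]=26
after xor $t5, $t5, 12: $t5=26^12=22
After step 6: $t5 = 22.

22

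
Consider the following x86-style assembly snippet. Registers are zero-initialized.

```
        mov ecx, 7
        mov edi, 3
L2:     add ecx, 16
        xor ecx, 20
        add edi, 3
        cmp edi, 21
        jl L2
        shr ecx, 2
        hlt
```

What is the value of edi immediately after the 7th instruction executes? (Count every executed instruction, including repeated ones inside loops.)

after mov ecx, 7: ecx=7
after mov edi, 3: edi=3
after add ecx, 16: ecx=7+16=23
after xor ecx, 20: ecx=23^20=3
after add edi, 3: edi=3+3=6
cmp edi, 21  (cmp 6,21)
jl L2: taken
After step 7: edi = 6.

6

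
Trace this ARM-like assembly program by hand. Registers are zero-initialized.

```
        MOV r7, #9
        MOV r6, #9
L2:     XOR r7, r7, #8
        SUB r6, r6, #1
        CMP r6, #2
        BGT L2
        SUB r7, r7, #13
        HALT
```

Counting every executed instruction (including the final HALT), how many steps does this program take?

MOV r7, #9 → r7=9
MOV r6, #9 → r6=9
XOR r7, r7, #8 → r7=9^8=1
SUB r6, r6, #1 → r6=9-1=8
CMP r6, #2  (cmp 8,2)
BGT L2: taken
XOR r7, r7, #8 → r7=1^8=9
SUB r6, r6, #1 → r6=8-1=7
CMP r6, #2  (cmp 7,2)
BGT L2: taken
XOR r7, r7, #8 → r7=9^8=1
SUB r6, r6, #1 → r6=7-1=6
CMP r6, #2  (cmp 6,2)
BGT L2: taken
XOR r7, r7, #8 → r7=1^8=9
SUB r6, r6, #1 → r6=6-1=5
CMP r6, #2  (cmp 5,2)
BGT L2: taken
XOR r7, r7, #8 → r7=9^8=1
SUB r6, r6, #1 → r6=5-1=4
CMP r6, #2  (cmp 4,2)
BGT L2: taken
XOR r7, r7, #8 → r7=1^8=9
SUB r6, r6, #1 → r6=4-1=3
CMP r6, #2  (cmp 3,2)
BGT L2: taken
XOR r7, r7, #8 → r7=9^8=1
SUB r6, r6, #1 → r6=3-1=2
CMP r6, #2  (cmp 2,2)
BGT L2: not taken
SUB r7, r7, #13 → r7=1-13=-12
halt.
Total executed instructions: 32.

32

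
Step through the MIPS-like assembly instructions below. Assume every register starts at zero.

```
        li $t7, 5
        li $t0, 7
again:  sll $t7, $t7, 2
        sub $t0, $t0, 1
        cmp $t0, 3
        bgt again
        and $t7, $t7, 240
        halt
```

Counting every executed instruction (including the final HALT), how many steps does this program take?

20

li $t7, 5 → $t7=5
li $t0, 7 → $t0=7
sll $t7, $t7, 2 → $t7=5<<2=20
sub $t0, $t0, 1 → $t0=7-1=6
cmp $t0, 3  (cmp 6,3)
bgt again: taken
sll $t7, $t7, 2 → $t7=20<<2=80
sub $t0, $t0, 1 → $t0=6-1=5
cmp $t0, 3  (cmp 5,3)
bgt again: taken
sll $t7, $t7, 2 → $t7=80<<2=320
sub $t0, $t0, 1 → $t0=5-1=4
cmp $t0, 3  (cmp 4,3)
bgt again: taken
sll $t7, $t7, 2 → $t7=320<<2=1280
sub $t0, $t0, 1 → $t0=4-1=3
cmp $t0, 3  (cmp 3,3)
bgt again: not taken
and $t7, $t7, 240 → $t7=1280&240=0
halt.
Total executed instructions: 20.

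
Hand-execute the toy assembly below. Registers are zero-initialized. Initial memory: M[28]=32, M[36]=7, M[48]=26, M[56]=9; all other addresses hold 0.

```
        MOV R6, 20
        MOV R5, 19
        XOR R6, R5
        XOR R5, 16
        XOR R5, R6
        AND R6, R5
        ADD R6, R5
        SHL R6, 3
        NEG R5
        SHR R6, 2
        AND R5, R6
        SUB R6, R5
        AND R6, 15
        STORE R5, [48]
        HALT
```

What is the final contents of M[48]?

16

after MOV R6, 20: R6=20
after MOV R5, 19: R5=19
after XOR R6, R5: R6=20^19=7
after XOR R5, 16: R5=19^16=3
after XOR R5, R6: R5=3^7=4
after AND R6, R5: R6=7&4=4
after ADD R6, R5: R6=4+4=8
after SHL R6, 3: R6=8<<3=64
after NEG R5: R5=-(4)=-4
after SHR R6, 2: R6=64>>2=16
after AND R5, R6: R5=(-4)&16=16
after SUB R6, R5: R6=16-16=0
after AND R6, 15: R6=0&15=0
STORE R5, [48] → M[48]=16
halt.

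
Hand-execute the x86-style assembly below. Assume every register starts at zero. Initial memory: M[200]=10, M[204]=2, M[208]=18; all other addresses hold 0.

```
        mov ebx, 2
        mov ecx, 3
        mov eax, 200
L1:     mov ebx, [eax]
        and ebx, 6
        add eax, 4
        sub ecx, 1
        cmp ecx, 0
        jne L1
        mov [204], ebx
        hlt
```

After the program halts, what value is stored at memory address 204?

after mov ebx, 2: ebx=2
after mov ecx, 3: ecx=3
after mov eax, 200: eax=200
after mov ebx, [eax]: ebx=M[200]=10
after and ebx, 6: ebx=10&6=2
after add eax, 4: eax=200+4=204
after sub ecx, 1: ecx=3-1=2
cmp ecx, 0  (cmp 2,0)
jne L1: taken
after mov ebx, [eax]: ebx=M[204]=2
after and ebx, 6: ebx=2&6=2
after add eax, 4: eax=204+4=208
after sub ecx, 1: ecx=2-1=1
cmp ecx, 0  (cmp 1,0)
jne L1: taken
after mov ebx, [eax]: ebx=M[208]=18
after and ebx, 6: ebx=18&6=2
after add eax, 4: eax=208+4=212
after sub ecx, 1: ecx=1-1=0
cmp ecx, 0  (cmp 0,0)
jne L1: not taken
mov [204], ebx → M[204]=2
halt.

2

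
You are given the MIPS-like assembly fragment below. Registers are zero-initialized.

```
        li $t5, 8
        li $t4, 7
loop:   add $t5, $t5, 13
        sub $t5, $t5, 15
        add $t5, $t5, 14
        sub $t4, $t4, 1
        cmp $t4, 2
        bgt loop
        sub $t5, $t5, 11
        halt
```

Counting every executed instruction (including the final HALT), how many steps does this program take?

34

li $t5, 8 → $t5=8
li $t4, 7 → $t4=7
add $t5, $t5, 13 → $t5=8+13=21
sub $t5, $t5, 15 → $t5=21-15=6
add $t5, $t5, 14 → $t5=6+14=20
sub $t4, $t4, 1 → $t4=7-1=6
cmp $t4, 2  (cmp 6,2)
bgt loop: taken
add $t5, $t5, 13 → $t5=20+13=33
sub $t5, $t5, 15 → $t5=33-15=18
add $t5, $t5, 14 → $t5=18+14=32
sub $t4, $t4, 1 → $t4=6-1=5
cmp $t4, 2  (cmp 5,2)
bgt loop: taken
add $t5, $t5, 13 → $t5=32+13=45
sub $t5, $t5, 15 → $t5=45-15=30
add $t5, $t5, 14 → $t5=30+14=44
sub $t4, $t4, 1 → $t4=5-1=4
cmp $t4, 2  (cmp 4,2)
bgt loop: taken
add $t5, $t5, 13 → $t5=44+13=57
sub $t5, $t5, 15 → $t5=57-15=42
add $t5, $t5, 14 → $t5=42+14=56
sub $t4, $t4, 1 → $t4=4-1=3
cmp $t4, 2  (cmp 3,2)
bgt loop: taken
add $t5, $t5, 13 → $t5=56+13=69
sub $t5, $t5, 15 → $t5=69-15=54
add $t5, $t5, 14 → $t5=54+14=68
sub $t4, $t4, 1 → $t4=3-1=2
cmp $t4, 2  (cmp 2,2)
bgt loop: not taken
sub $t5, $t5, 11 → $t5=68-11=57
halt.
Total executed instructions: 34.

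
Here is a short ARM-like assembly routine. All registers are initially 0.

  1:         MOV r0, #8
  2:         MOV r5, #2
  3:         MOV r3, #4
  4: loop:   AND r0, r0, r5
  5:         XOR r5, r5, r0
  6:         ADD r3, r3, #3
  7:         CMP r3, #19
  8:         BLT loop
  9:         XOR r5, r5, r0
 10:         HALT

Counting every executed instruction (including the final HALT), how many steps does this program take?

MOV r0, #8 → r0=8
MOV r5, #2 → r5=2
MOV r3, #4 → r3=4
AND r0, r0, r5 → r0=8&2=0
XOR r5, r5, r0 → r5=2^0=2
ADD r3, r3, #3 → r3=4+3=7
CMP r3, #19  (cmp 7,19)
BLT loop: taken
AND r0, r0, r5 → r0=0&2=0
XOR r5, r5, r0 → r5=2^0=2
ADD r3, r3, #3 → r3=7+3=10
CMP r3, #19  (cmp 10,19)
BLT loop: taken
AND r0, r0, r5 → r0=0&2=0
XOR r5, r5, r0 → r5=2^0=2
ADD r3, r3, #3 → r3=10+3=13
CMP r3, #19  (cmp 13,19)
BLT loop: taken
AND r0, r0, r5 → r0=0&2=0
XOR r5, r5, r0 → r5=2^0=2
ADD r3, r3, #3 → r3=13+3=16
CMP r3, #19  (cmp 16,19)
BLT loop: taken
AND r0, r0, r5 → r0=0&2=0
XOR r5, r5, r0 → r5=2^0=2
ADD r3, r3, #3 → r3=16+3=19
CMP r3, #19  (cmp 19,19)
BLT loop: not taken
XOR r5, r5, r0 → r5=2^0=2
halt.
Total executed instructions: 30.

30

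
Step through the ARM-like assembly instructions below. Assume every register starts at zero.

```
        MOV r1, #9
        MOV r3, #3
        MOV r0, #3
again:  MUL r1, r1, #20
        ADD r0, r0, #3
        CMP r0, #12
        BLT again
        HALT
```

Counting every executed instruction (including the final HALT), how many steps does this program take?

r1=9
r3=3
r0=3
r1=9*20=180
r0=3+3=6
CMP r0, #12  (cmp 6,12)
BLT again: taken
r1=180*20=3600
r0=6+3=9
CMP r0, #12  (cmp 9,12)
BLT again: taken
r1=3600*20=72000
r0=9+3=12
CMP r0, #12  (cmp 12,12)
BLT again: not taken
halt.
Total executed instructions: 16.

16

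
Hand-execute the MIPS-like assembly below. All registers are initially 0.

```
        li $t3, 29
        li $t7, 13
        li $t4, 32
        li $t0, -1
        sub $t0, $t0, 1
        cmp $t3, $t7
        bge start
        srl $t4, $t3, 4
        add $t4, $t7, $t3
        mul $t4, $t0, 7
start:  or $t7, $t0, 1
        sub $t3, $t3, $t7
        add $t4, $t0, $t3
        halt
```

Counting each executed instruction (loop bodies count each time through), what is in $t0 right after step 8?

$t3=29
$t7=13
$t4=32
$t0=-1
$t0=(-1)-1=-2
cmp $t3, $t7  (cmp 29,13)
bge start: taken
$t7=(-2)|1=-1
After step 8: $t0 = -2.

-2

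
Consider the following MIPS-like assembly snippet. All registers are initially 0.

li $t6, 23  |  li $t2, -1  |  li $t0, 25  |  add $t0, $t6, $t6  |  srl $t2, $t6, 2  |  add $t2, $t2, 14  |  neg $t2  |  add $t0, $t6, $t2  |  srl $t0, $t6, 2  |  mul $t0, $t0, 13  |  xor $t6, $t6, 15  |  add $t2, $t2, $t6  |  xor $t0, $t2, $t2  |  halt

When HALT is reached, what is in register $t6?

after li $t6, 23: $t6=23
after li $t2, -1: $t2=-1
after li $t0, 25: $t0=25
after add $t0, $t6, $t6: $t0=23+23=46
after srl $t2, $t6, 2: $t2=23>>2=5
after add $t2, $t2, 14: $t2=5+14=19
after neg $t2: $t2=-(19)=-19
after add $t0, $t6, $t2: $t0=23+(-19)=4
after srl $t0, $t6, 2: $t0=23>>2=5
after mul $t0, $t0, 13: $t0=5*13=65
after xor $t6, $t6, 15: $t6=23^15=24
after add $t2, $t2, $t6: $t2=(-19)+24=5
after xor $t0, $t2, $t2: $t0=5^5=0
halt.

24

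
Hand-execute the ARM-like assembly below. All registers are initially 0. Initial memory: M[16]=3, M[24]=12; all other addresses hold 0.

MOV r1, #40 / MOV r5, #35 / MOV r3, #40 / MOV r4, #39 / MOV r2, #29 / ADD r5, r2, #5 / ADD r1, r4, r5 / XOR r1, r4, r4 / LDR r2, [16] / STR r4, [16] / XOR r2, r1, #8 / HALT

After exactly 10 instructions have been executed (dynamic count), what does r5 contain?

after MOV r1, #40: r1=40
after MOV r5, #35: r5=35
after MOV r3, #40: r3=40
after MOV r4, #39: r4=39
after MOV r2, #29: r2=29
after ADD r5, r2, #5: r5=29+5=34
after ADD r1, r4, r5: r1=39+34=73
after XOR r1, r4, r4: r1=39^39=0
after LDR r2, [16]: r2=M[16]=3
STR r4, [16] → M[16]=39
After step 10: r5 = 34.

34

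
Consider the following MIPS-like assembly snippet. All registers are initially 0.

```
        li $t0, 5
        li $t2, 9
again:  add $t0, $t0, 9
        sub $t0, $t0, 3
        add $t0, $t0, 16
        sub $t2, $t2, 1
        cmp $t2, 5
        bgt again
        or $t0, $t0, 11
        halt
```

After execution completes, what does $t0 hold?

after li $t0, 5: $t0=5
after li $t2, 9: $t2=9
after add $t0, $t0, 9: $t0=5+9=14
after sub $t0, $t0, 3: $t0=14-3=11
after add $t0, $t0, 16: $t0=11+16=27
after sub $t2, $t2, 1: $t2=9-1=8
cmp $t2, 5  (cmp 8,5)
bgt again: taken
after add $t0, $t0, 9: $t0=27+9=36
after sub $t0, $t0, 3: $t0=36-3=33
after add $t0, $t0, 16: $t0=33+16=49
after sub $t2, $t2, 1: $t2=8-1=7
cmp $t2, 5  (cmp 7,5)
bgt again: taken
after add $t0, $t0, 9: $t0=49+9=58
after sub $t0, $t0, 3: $t0=58-3=55
after add $t0, $t0, 16: $t0=55+16=71
after sub $t2, $t2, 1: $t2=7-1=6
cmp $t2, 5  (cmp 6,5)
bgt again: taken
after add $t0, $t0, 9: $t0=71+9=80
after sub $t0, $t0, 3: $t0=80-3=77
after add $t0, $t0, 16: $t0=77+16=93
after sub $t2, $t2, 1: $t2=6-1=5
cmp $t2, 5  (cmp 5,5)
bgt again: not taken
after or $t0, $t0, 11: $t0=93|11=95
halt.

95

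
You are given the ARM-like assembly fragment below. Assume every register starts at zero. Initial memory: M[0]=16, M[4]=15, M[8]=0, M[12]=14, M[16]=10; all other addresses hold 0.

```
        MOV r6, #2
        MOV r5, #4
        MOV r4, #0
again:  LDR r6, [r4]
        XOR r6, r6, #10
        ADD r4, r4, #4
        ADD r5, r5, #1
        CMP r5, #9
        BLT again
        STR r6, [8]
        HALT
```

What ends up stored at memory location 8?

r6=2
r5=4
r4=0
r6=M[0]=16
r6=16^10=26
r4=0+4=4
r5=4+1=5
CMP r5, #9  (cmp 5,9)
BLT again: taken
r6=M[4]=15
r6=15^10=5
r4=4+4=8
r5=5+1=6
CMP r5, #9  (cmp 6,9)
BLT again: taken
r6=M[8]=0
r6=0^10=10
r4=8+4=12
r5=6+1=7
CMP r5, #9  (cmp 7,9)
BLT again: taken
r6=M[12]=14
r6=14^10=4
r4=12+4=16
r5=7+1=8
CMP r5, #9  (cmp 8,9)
BLT again: taken
r6=M[16]=10
r6=10^10=0
r4=16+4=20
r5=8+1=9
CMP r5, #9  (cmp 9,9)
BLT again: not taken
STR r6, [8] → M[8]=0
halt.

0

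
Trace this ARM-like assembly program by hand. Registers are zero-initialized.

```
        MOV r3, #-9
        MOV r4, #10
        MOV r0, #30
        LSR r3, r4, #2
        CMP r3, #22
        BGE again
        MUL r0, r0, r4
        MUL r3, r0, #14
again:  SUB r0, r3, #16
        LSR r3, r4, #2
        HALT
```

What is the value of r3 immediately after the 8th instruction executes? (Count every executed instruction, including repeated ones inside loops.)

4200

MOV r3, #-9 → r3=-9
MOV r4, #10 → r4=10
MOV r0, #30 → r0=30
LSR r3, r4, #2 → r3=10>>2=2
CMP r3, #22  (cmp 2,22)
BGE again: not taken
MUL r0, r0, r4 → r0=30*10=300
MUL r3, r0, #14 → r3=300*14=4200
After step 8: r3 = 4200.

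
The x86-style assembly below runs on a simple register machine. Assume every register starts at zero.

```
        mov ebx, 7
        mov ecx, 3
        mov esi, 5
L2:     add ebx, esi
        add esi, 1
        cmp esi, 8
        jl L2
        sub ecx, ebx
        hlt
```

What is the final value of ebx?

25

mov ebx, 7 → ebx=7
mov ecx, 3 → ecx=3
mov esi, 5 → esi=5
add ebx, esi → ebx=7+5=12
add esi, 1 → esi=5+1=6
cmp esi, 8  (cmp 6,8)
jl L2: taken
add ebx, esi → ebx=12+6=18
add esi, 1 → esi=6+1=7
cmp esi, 8  (cmp 7,8)
jl L2: taken
add ebx, esi → ebx=18+7=25
add esi, 1 → esi=7+1=8
cmp esi, 8  (cmp 8,8)
jl L2: not taken
sub ecx, ebx → ecx=3-25=-22
halt.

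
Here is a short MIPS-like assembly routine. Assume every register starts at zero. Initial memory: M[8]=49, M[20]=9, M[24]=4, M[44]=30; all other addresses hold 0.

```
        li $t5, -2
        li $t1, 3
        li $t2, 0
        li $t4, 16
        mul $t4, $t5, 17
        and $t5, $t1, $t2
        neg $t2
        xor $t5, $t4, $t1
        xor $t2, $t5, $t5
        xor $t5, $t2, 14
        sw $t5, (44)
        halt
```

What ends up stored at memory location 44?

14

after li $t5, -2: $t5=-2
after li $t1, 3: $t1=3
after li $t2, 0: $t2=0
after li $t4, 16: $t4=16
after mul $t4, $t5, 17: $t4=(-2)*17=-34
after and $t5, $t1, $t2: $t5=3&0=0
after neg $t2: $t2=-(0)=0
after xor $t5, $t4, $t1: $t5=(-34)^3=-35
after xor $t2, $t5, $t5: $t2=(-35)^(-35)=0
after xor $t5, $t2, 14: $t5=0^14=14
sw $t5, (44) → M[44]=14
halt.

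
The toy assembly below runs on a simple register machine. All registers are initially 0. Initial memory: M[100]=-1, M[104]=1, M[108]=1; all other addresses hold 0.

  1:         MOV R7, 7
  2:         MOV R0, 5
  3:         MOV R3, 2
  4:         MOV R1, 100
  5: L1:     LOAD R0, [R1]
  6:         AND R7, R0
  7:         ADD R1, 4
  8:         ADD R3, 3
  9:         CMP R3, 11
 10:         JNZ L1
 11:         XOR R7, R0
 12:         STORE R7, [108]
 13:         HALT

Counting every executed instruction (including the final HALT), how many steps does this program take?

R7=7
R0=5
R3=2
R1=100
R0=M[100]=-1
R7=7&(-1)=7
R1=100+4=104
R3=2+3=5
CMP R3, 11  (cmp 5,11)
JNZ L1: taken
R0=M[104]=1
R7=7&1=1
R1=104+4=108
R3=5+3=8
CMP R3, 11  (cmp 8,11)
JNZ L1: taken
R0=M[108]=1
R7=1&1=1
R1=108+4=112
R3=8+3=11
CMP R3, 11  (cmp 11,11)
JNZ L1: not taken
R7=1^1=0
STORE R7, [108] → M[108]=0
halt.
Total executed instructions: 25.

25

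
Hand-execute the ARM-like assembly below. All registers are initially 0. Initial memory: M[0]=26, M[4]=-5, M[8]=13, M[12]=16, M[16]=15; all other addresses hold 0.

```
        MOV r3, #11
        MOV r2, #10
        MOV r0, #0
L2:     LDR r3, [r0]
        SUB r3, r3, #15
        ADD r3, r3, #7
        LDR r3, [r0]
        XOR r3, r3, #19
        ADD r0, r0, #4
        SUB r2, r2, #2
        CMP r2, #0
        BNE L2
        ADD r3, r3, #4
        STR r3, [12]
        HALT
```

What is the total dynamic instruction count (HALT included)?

51

after MOV r3, #11: r3=11
after MOV r2, #10: r2=10
after MOV r0, #0: r0=0
after LDR r3, [r0]: r3=M[0]=26
after SUB r3, r3, #15: r3=26-15=11
after ADD r3, r3, #7: r3=11+7=18
after LDR r3, [r0]: r3=M[0]=26
after XOR r3, r3, #19: r3=26^19=9
after ADD r0, r0, #4: r0=0+4=4
after SUB r2, r2, #2: r2=10-2=8
CMP r2, #0  (cmp 8,0)
BNE L2: taken
after LDR r3, [r0]: r3=M[4]=-5
after SUB r3, r3, #15: r3=(-5)-15=-20
after ADD r3, r3, #7: r3=(-20)+7=-13
after LDR r3, [r0]: r3=M[4]=-5
after XOR r3, r3, #19: r3=(-5)^19=-24
after ADD r0, r0, #4: r0=4+4=8
after SUB r2, r2, #2: r2=8-2=6
CMP r2, #0  (cmp 6,0)
BNE L2: taken
after LDR r3, [r0]: r3=M[8]=13
after SUB r3, r3, #15: r3=13-15=-2
after ADD r3, r3, #7: r3=(-2)+7=5
after LDR r3, [r0]: r3=M[8]=13
after XOR r3, r3, #19: r3=13^19=30
after ADD r0, r0, #4: r0=8+4=12
after SUB r2, r2, #2: r2=6-2=4
CMP r2, #0  (cmp 4,0)
BNE L2: taken
after LDR r3, [r0]: r3=M[12]=16
after SUB r3, r3, #15: r3=16-15=1
after ADD r3, r3, #7: r3=1+7=8
after LDR r3, [r0]: r3=M[12]=16
after XOR r3, r3, #19: r3=16^19=3
after ADD r0, r0, #4: r0=12+4=16
after SUB r2, r2, #2: r2=4-2=2
CMP r2, #0  (cmp 2,0)
BNE L2: taken
after LDR r3, [r0]: r3=M[16]=15
after SUB r3, r3, #15: r3=15-15=0
after ADD r3, r3, #7: r3=0+7=7
after LDR r3, [r0]: r3=M[16]=15
after XOR r3, r3, #19: r3=15^19=28
after ADD r0, r0, #4: r0=16+4=20
after SUB r2, r2, #2: r2=2-2=0
CMP r2, #0  (cmp 0,0)
BNE L2: not taken
after ADD r3, r3, #4: r3=28+4=32
STR r3, [12] → M[12]=32
halt.
Total executed instructions: 51.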